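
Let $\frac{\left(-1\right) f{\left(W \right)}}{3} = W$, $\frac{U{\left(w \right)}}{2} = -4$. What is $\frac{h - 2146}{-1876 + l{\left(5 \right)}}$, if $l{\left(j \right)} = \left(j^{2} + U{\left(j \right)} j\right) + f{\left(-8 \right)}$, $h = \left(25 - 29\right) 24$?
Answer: $\frac{2242}{1867} \approx 1.2009$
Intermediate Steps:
$h = -96$ ($h = \left(-4\right) 24 = -96$)
$U{\left(w \right)} = -8$ ($U{\left(w \right)} = 2 \left(-4\right) = -8$)
$f{\left(W \right)} = - 3 W$
$l{\left(j \right)} = 24 + j^{2} - 8 j$ ($l{\left(j \right)} = \left(j^{2} - 8 j\right) - -24 = \left(j^{2} - 8 j\right) + 24 = 24 + j^{2} - 8 j$)
$\frac{h - 2146}{-1876 + l{\left(5 \right)}} = \frac{-96 - 2146}{-1876 + \left(24 + 5^{2} - 40\right)} = - \frac{2242}{-1876 + \left(24 + 25 - 40\right)} = - \frac{2242}{-1876 + 9} = - \frac{2242}{-1867} = \left(-2242\right) \left(- \frac{1}{1867}\right) = \frac{2242}{1867}$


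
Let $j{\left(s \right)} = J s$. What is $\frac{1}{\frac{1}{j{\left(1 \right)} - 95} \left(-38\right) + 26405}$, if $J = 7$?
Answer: $\frac{44}{1161839} \approx 3.7871 \cdot 10^{-5}$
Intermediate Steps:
$j{\left(s \right)} = 7 s$
$\frac{1}{\frac{1}{j{\left(1 \right)} - 95} \left(-38\right) + 26405} = \frac{1}{\frac{1}{7 \cdot 1 - 95} \left(-38\right) + 26405} = \frac{1}{\frac{1}{7 - 95} \left(-38\right) + 26405} = \frac{1}{\frac{1}{-88} \left(-38\right) + 26405} = \frac{1}{\left(- \frac{1}{88}\right) \left(-38\right) + 26405} = \frac{1}{\frac{19}{44} + 26405} = \frac{1}{\frac{1161839}{44}} = \frac{44}{1161839}$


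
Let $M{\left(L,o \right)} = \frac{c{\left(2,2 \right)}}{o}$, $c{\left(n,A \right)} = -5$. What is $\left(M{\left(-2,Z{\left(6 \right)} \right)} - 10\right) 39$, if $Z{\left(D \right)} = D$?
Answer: $- \frac{845}{2} \approx -422.5$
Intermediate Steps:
$M{\left(L,o \right)} = - \frac{5}{o}$
$\left(M{\left(-2,Z{\left(6 \right)} \right)} - 10\right) 39 = \left(- \frac{5}{6} - 10\right) 39 = \left(- \frac{65}{6}\right) 39 = - \frac{845}{2}$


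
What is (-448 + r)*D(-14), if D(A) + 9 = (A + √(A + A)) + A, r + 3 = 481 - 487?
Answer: 16909 - 914*I*√7 ≈ 16909.0 - 2418.2*I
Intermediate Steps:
r = -9 (r = -3 + (481 - 487) = -3 - 6 = -9)
D(A) = -9 + 2*A + √2*√A (D(A) = -9 + ((A + √(A + A)) + A) = -9 + ((A + √(2*A)) + A) = -9 + ((A + √2*√A) + A) = -9 + (2*A + √2*√A) = -9 + 2*A + √2*√A)
(-448 + r)*D(-14) = (-448 - 9)*(-9 + 2*(-14) + √2*√(-14)) = -457*(-9 - 28 + √2*(I*√14)) = -457*(-9 - 28 + 2*I*√7) = -457*(-37 + 2*I*√7) = 16909 - 914*I*√7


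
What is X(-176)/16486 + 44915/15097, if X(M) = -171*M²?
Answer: -39613385111/124444571 ≈ -318.32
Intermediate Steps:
X(-176)/16486 + 44915/15097 = -171*(-176)²/16486 + 44915/15097 = -171*30976*(1/16486) + 44915*(1/15097) = -5296896*1/16486 + 44915/15097 = -2648448/8243 + 44915/15097 = -39613385111/124444571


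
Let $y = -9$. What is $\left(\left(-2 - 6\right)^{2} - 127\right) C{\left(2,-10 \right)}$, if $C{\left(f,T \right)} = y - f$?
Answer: $693$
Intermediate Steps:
$C{\left(f,T \right)} = -9 - f$
$\left(\left(-2 - 6\right)^{2} - 127\right) C{\left(2,-10 \right)} = \left(\left(-2 - 6\right)^{2} - 127\right) \left(-9 - 2\right) = \left(\left(-8\right)^{2} - 127\right) \left(-9 - 2\right) = \left(64 - 127\right) \left(-11\right) = \left(-63\right) \left(-11\right) = 693$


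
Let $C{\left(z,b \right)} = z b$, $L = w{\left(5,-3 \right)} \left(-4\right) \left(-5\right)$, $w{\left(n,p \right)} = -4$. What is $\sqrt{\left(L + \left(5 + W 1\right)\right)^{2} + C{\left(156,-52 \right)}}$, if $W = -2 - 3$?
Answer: $4 i \sqrt{107} \approx 41.376 i$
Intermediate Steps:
$W = -5$
$L = -80$ ($L = \left(-4\right) \left(-4\right) \left(-5\right) = 16 \left(-5\right) = -80$)
$C{\left(z,b \right)} = b z$
$\sqrt{\left(L + \left(5 + W 1\right)\right)^{2} + C{\left(156,-52 \right)}} = \sqrt{\left(-80 + \left(5 - 5\right)\right)^{2} - 8112} = \sqrt{\left(-80 + 0\right)^{2} - 8112} = \sqrt{\left(-80\right)^{2} - 8112} = \sqrt{6400 - 8112} = \sqrt{-1712} = 4 i \sqrt{107}$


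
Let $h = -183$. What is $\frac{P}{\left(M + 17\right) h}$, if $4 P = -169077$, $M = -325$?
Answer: $- \frac{56359}{75152} \approx -0.74993$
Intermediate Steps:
$P = - \frac{169077}{4}$ ($P = \frac{1}{4} \left(-169077\right) = - \frac{169077}{4} \approx -42269.0$)
$\frac{P}{\left(M + 17\right) h} = - \frac{169077}{4 \left(-325 + 17\right) \left(-183\right)} = - \frac{169077}{4 \left(\left(-308\right) \left(-183\right)\right)} = - \frac{169077}{4 \cdot 56364} = \left(- \frac{169077}{4}\right) \frac{1}{56364} = - \frac{56359}{75152}$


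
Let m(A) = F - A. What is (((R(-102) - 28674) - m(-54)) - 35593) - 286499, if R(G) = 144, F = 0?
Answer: -350676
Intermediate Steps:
m(A) = -A (m(A) = 0 - A = -A)
(((R(-102) - 28674) - m(-54)) - 35593) - 286499 = (((144 - 28674) - (-1)*(-54)) - 35593) - 286499 = ((-28530 - 1*54) - 35593) - 286499 = ((-28530 - 54) - 35593) - 286499 = (-28584 - 35593) - 286499 = -64177 - 286499 = -350676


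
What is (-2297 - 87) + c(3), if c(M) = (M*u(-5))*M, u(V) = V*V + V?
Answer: -2204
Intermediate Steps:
u(V) = V + V**2 (u(V) = V**2 + V = V + V**2)
c(M) = 20*M**2 (c(M) = (M*(-5*(1 - 5)))*M = (M*(-5*(-4)))*M = (M*20)*M = (20*M)*M = 20*M**2)
(-2297 - 87) + c(3) = (-2297 - 87) + 20*3**2 = -2384 + 20*9 = -2384 + 180 = -2204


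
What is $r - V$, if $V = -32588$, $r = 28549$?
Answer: $61137$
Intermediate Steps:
$r - V = 28549 - -32588 = 28549 + 32588 = 61137$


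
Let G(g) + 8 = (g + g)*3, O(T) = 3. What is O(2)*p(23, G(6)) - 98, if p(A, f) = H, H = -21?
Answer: -161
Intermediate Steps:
G(g) = -8 + 6*g (G(g) = -8 + (g + g)*3 = -8 + (2*g)*3 = -8 + 6*g)
p(A, f) = -21
O(2)*p(23, G(6)) - 98 = 3*(-21) - 98 = -63 - 98 = -161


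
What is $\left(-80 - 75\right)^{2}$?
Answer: $24025$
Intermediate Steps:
$\left(-80 - 75\right)^{2} = \left(-155\right)^{2} = 24025$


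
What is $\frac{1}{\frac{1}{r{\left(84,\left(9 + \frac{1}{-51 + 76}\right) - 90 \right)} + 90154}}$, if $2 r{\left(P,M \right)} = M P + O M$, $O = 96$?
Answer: $\frac{414338}{5} \approx 82868.0$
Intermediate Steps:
$r{\left(P,M \right)} = 48 M + \frac{M P}{2}$ ($r{\left(P,M \right)} = \frac{M P + 96 M}{2} = \frac{96 M + M P}{2} = 48 M + \frac{M P}{2}$)
$\frac{1}{\frac{1}{r{\left(84,\left(9 + \frac{1}{-51 + 76}\right) - 90 \right)} + 90154}} = \frac{1}{\frac{1}{\frac{\left(\left(9 + \frac{1}{-51 + 76}\right) - 90\right) \left(96 + 84\right)}{2} + 90154}} = \frac{1}{\frac{1}{\frac{1}{2} \left(\left(9 + \frac{1}{25}\right) - 90\right) 180 + 90154}} = \frac{1}{\frac{1}{\frac{1}{2} \left(\frac{226}{25} - 90\right) 180 + 90154}} = \frac{1}{\frac{1}{\frac{1}{2} \left(- \frac{2024}{25}\right) 180 + 90154}} = \frac{1}{\frac{1}{- \frac{36432}{5} + 90154}} = \frac{1}{\frac{1}{\frac{414338}{5}}} = \frac{1}{\frac{5}{414338}} = \frac{414338}{5}$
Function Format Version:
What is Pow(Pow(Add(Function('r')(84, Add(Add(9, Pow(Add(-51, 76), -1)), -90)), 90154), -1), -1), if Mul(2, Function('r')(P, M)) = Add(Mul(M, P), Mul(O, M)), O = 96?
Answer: Rational(414338, 5) ≈ 82868.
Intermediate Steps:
Function('r')(P, M) = Add(Mul(48, M), Mul(Rational(1, 2), M, P)) (Function('r')(P, M) = Mul(Rational(1, 2), Add(Mul(M, P), Mul(96, M))) = Mul(Rational(1, 2), Add(Mul(96, M), Mul(M, P))) = Add(Mul(48, M), Mul(Rational(1, 2), M, P)))
Pow(Pow(Add(Function('r')(84, Add(Add(9, Pow(Add(-51, 76), -1)), -90)), 90154), -1), -1) = Pow(Pow(Add(Mul(Rational(1, 2), Add(Add(9, Pow(Add(-51, 76), -1)), -90), Add(96, 84)), 90154), -1), -1) = Pow(Pow(Add(Mul(Rational(1, 2), Add(Add(9, Pow(25, -1)), -90), 180), 90154), -1), -1) = Pow(Pow(Add(Mul(Rational(1, 2), Add(Add(9, Rational(1, 25)), -90), 180), 90154), -1), -1) = Pow(Pow(Add(Mul(Rational(1, 2), Add(Rational(226, 25), -90), 180), 90154), -1), -1) = Pow(Pow(Add(Mul(Rational(1, 2), Rational(-2024, 25), 180), 90154), -1), -1) = Pow(Pow(Add(Rational(-36432, 5), 90154), -1), -1) = Pow(Pow(Rational(414338, 5), -1), -1) = Pow(Rational(5, 414338), -1) = Rational(414338, 5)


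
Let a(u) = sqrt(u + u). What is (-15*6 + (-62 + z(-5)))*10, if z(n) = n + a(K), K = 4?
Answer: -1570 + 20*sqrt(2) ≈ -1541.7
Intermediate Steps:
a(u) = sqrt(2)*sqrt(u) (a(u) = sqrt(2*u) = sqrt(2)*sqrt(u))
z(n) = n + 2*sqrt(2) (z(n) = n + sqrt(2)*sqrt(4) = n + sqrt(2)*2 = n + 2*sqrt(2))
(-15*6 + (-62 + z(-5)))*10 = (-15*6 + (-62 + (-5 + 2*sqrt(2))))*10 = (-90 + (-67 + 2*sqrt(2)))*10 = (-157 + 2*sqrt(2))*10 = -1570 + 20*sqrt(2)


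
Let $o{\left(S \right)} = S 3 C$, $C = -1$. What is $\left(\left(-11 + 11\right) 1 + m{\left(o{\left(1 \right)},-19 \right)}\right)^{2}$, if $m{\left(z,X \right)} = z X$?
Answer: $3249$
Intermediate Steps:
$o{\left(S \right)} = - 3 S$ ($o{\left(S \right)} = S 3 \left(-1\right) = 3 S \left(-1\right) = - 3 S$)
$m{\left(z,X \right)} = X z$
$\left(\left(-11 + 11\right) 1 + m{\left(o{\left(1 \right)},-19 \right)}\right)^{2} = \left(\left(-11 + 11\right) 1 - 19 \left(\left(-3\right) 1\right)\right)^{2} = \left(0 \cdot 1 - -57\right)^{2} = \left(0 + 57\right)^{2} = 57^{2} = 3249$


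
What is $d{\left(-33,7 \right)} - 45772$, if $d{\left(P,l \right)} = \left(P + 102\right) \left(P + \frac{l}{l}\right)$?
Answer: $-47980$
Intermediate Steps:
$d{\left(P,l \right)} = \left(1 + P\right) \left(102 + P\right)$ ($d{\left(P,l \right)} = \left(102 + P\right) \left(P + 1\right) = \left(102 + P\right) \left(1 + P\right) = \left(1 + P\right) \left(102 + P\right)$)
$d{\left(-33,7 \right)} - 45772 = \left(102 + \left(-33\right)^{2} + 103 \left(-33\right)\right) - 45772 = \left(102 + 1089 - 3399\right) - 45772 = -2208 - 45772 = -47980$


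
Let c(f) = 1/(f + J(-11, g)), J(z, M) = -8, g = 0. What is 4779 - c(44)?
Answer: 172043/36 ≈ 4779.0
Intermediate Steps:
c(f) = 1/(-8 + f) (c(f) = 1/(f - 8) = 1/(-8 + f))
4779 - c(44) = 4779 - 1/(-8 + 44) = 4779 - 1/36 = 172043/36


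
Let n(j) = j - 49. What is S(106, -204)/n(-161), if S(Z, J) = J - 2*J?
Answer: -34/35 ≈ -0.97143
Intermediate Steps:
n(j) = -49 + j
S(Z, J) = -J
S(106, -204)/n(-161) = (-1*(-204))/(-49 - 161) = 204/(-210) = 204*(-1/210) = -34/35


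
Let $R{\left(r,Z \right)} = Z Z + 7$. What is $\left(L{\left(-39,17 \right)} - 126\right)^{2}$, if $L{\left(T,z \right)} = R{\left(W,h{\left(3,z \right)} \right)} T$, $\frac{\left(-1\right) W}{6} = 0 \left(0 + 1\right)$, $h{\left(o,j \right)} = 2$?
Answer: $308025$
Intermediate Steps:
$W = 0$ ($W = - 6 \cdot 0 \left(0 + 1\right) = - 6 \cdot 0 \cdot 1 = \left(-6\right) 0 = 0$)
$R{\left(r,Z \right)} = 7 + Z^{2}$ ($R{\left(r,Z \right)} = Z^{2} + 7 = 7 + Z^{2}$)
$L{\left(T,z \right)} = 11 T$ ($L{\left(T,z \right)} = \left(7 + 2^{2}\right) T = \left(7 + 4\right) T = 11 T$)
$\left(L{\left(-39,17 \right)} - 126\right)^{2} = \left(11 \left(-39\right) - 126\right)^{2} = \left(-429 - 126\right)^{2} = \left(-555\right)^{2} = 308025$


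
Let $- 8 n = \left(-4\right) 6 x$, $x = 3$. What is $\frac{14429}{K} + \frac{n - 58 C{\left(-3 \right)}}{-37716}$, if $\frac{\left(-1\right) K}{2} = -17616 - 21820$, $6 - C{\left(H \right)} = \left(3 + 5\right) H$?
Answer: $\frac{56727633}{247894696} \approx 0.22884$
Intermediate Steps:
$C{\left(H \right)} = 6 - 8 H$ ($C{\left(H \right)} = 6 - \left(3 + 5\right) H = 6 - 8 H$)
$n = 9$ ($n = - \frac{\left(-4\right) 6 \cdot 3}{8} = - \frac{\left(-24\right) 3}{8} = \left(- \frac{1}{8}\right) \left(-72\right) = 9$)
$K = 78872$ ($K = - 2 \left(-17616 - 21820\right) = \left(-2\right) \left(-39436\right) = 78872$)
$\frac{14429}{K} + \frac{n - 58 C{\left(-3 \right)}}{-37716} = \frac{14429}{78872} + \frac{9 - 58 \left(6 - -24\right)}{-37716} = 14429 \cdot \frac{1}{78872} + \left(9 - 58 \left(6 + 24\right)\right) \left(- \frac{1}{37716}\right) = \frac{14429}{78872} + \left(9 - 1740\right) \left(- \frac{1}{37716}\right) = \frac{14429}{78872} - - \frac{577}{12572} = \frac{14429}{78872} + \frac{577}{12572} = \frac{56727633}{247894696}$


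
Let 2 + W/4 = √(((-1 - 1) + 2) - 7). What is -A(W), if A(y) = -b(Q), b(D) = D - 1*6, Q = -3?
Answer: -9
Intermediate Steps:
b(D) = -6 + D (b(D) = D - 6 = -6 + D)
W = -8 + 4*I*√7 (W = -8 + 4*√(((-1 - 1) + 2) - 7) = -8 + 4*√((-2 + 2) - 7) = -8 + 4*√(0 - 7) = -8 + 4*√(-7) = -8 + 4*(I*√7) = -8 + 4*I*√7 ≈ -8.0 + 10.583*I)
A(y) = 9 (A(y) = -(-6 - 3) = -1*(-9) = 9)
-A(W) = -1*9 = -9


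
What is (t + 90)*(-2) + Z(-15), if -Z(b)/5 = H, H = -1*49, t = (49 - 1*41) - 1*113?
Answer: 275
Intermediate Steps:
t = -105 (t = (49 - 41) - 113 = 8 - 113 = -105)
H = -49
Z(b) = 245 (Z(b) = -5*(-49) = 245)
(t + 90)*(-2) + Z(-15) = (-105 + 90)*(-2) + 245 = -15*(-2) + 245 = 30 + 245 = 275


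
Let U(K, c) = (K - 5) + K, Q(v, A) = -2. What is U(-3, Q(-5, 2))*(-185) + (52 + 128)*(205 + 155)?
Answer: 66835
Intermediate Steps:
U(K, c) = -5 + 2*K (U(K, c) = (-5 + K) + K = -5 + 2*K)
U(-3, Q(-5, 2))*(-185) + (52 + 128)*(205 + 155) = (-5 + 2*(-3))*(-185) + (52 + 128)*(205 + 155) = (-5 - 6)*(-185) + 180*360 = -11*(-185) + 64800 = 2035 + 64800 = 66835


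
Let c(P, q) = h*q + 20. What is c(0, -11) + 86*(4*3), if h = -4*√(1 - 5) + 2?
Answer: 1030 + 88*I ≈ 1030.0 + 88.0*I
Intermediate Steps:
h = 2 - 8*I (h = -8*I + 2 = 2 - 8*I ≈ 2.0 - 8.0*I)
c(P, q) = 20 + q*(2 - 8*I) (c(P, q) = (2 - 8*I)*q + 20 = q*(2 - 8*I) + 20 = 20 + q*(2 - 8*I))
c(0, -11) + 86*(4*3) = (20 - 11*(2 - 8*I)) + 86*(4*3) = (20 + (-22 + 88*I)) + 86*12 = (-2 + 88*I) + 1032 = 1030 + 88*I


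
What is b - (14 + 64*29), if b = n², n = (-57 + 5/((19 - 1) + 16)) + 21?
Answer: -675759/1156 ≈ -584.57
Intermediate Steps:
n = -1219/34 (n = (-57 + 5/(18 + 16)) + 21 = (-57 + 5/34) + 21 = -1933/34 + 21 = -1219/34 ≈ -35.853)
b = 1485961/1156 (b = (-1219/34)² = 1485961/1156 ≈ 1285.4)
b - (14 + 64*29) = 1485961/1156 - (14 + 64*29) = 1485961/1156 - (14 + 1856) = 1485961/1156 - 1*1870 = 1485961/1156 - 1870 = -675759/1156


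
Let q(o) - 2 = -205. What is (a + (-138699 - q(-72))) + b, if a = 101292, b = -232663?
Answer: -269867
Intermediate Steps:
q(o) = -203 (q(o) = 2 - 205 = -203)
(a + (-138699 - q(-72))) + b = (101292 + (-138699 - 1*(-203))) - 232663 = (101292 + (-138699 + 203)) - 232663 = (101292 - 138496) - 232663 = -37204 - 232663 = -269867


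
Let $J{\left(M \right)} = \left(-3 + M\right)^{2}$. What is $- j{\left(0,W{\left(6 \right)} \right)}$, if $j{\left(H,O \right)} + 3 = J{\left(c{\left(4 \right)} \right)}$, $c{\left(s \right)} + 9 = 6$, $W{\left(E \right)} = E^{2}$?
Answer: $-33$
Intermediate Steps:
$c{\left(s \right)} = -3$ ($c{\left(s \right)} = -9 + 6 = -3$)
$j{\left(H,O \right)} = 33$ ($j{\left(H,O \right)} = -3 + \left(-3 - 3\right)^{2} = -3 + \left(-6\right)^{2} = -3 + 36 = 33$)
$- j{\left(0,W{\left(6 \right)} \right)} = \left(-1\right) 33 = -33$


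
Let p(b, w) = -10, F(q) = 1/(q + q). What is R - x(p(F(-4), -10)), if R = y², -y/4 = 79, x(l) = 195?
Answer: 99661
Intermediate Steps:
F(q) = 1/(2*q)
y = -316 (y = -4*79 = -316)
R = 99856 (R = (-316)² = 99856)
R - x(p(F(-4), -10)) = 99856 - 1*195 = 99856 - 195 = 99661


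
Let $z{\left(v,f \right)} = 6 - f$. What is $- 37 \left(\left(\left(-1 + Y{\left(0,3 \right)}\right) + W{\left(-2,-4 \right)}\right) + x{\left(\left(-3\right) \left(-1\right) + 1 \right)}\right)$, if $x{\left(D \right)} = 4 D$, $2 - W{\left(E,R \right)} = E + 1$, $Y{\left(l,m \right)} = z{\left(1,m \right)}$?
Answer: $-777$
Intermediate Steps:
$Y{\left(l,m \right)} = 6 - m$
$W{\left(E,R \right)} = 1 - E$ ($W{\left(E,R \right)} = 2 - \left(E + 1\right) = 2 - \left(1 + E\right) = 1 - E$)
$- 37 \left(\left(\left(-1 + Y{\left(0,3 \right)}\right) + W{\left(-2,-4 \right)}\right) + x{\left(\left(-3\right) \left(-1\right) + 1 \right)}\right) = - 37 \left(\left(\left(-1 + \left(6 - 3\right)\right) + \left(1 - -2\right)\right) + 4 \left(\left(-3\right) \left(-1\right) + 1\right)\right) = - 37 \left(\left(\left(-1 + \left(6 - 3\right)\right) + \left(1 + 2\right)\right) + 4 \left(3 + 1\right)\right) = - 37 \left(\left(\left(-1 + 3\right) + 3\right) + 4 \cdot 4\right) = - 37 \left(\left(2 + 3\right) + 16\right) = - 37 \left(5 + 16\right) = \left(-37\right) 21 = -777$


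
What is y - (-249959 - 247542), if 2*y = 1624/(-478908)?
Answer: 59564302024/119727 ≈ 4.9750e+5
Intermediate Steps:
y = -203/119727 (y = (1624/(-478908))/2 = (1624*(-1/478908))/2 = (½)*(-406/119727) = -203/119727 ≈ -0.0016955)
y - (-249959 - 247542) = -203/119727 - (-249959 - 247542) = -203/119727 - 1*(-497501) = -203/119727 + 497501 = 59564302024/119727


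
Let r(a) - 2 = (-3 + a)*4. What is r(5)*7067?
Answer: 70670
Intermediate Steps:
r(a) = -10 + 4*a (r(a) = 2 + (-3 + a)*4 = 2 + (-12 + 4*a) = -10 + 4*a)
r(5)*7067 = (-10 + 4*5)*7067 = (-10 + 20)*7067 = 10*7067 = 70670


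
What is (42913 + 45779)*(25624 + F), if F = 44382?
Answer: 6208972152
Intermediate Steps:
(42913 + 45779)*(25624 + F) = (42913 + 45779)*(25624 + 44382) = 88692*70006 = 6208972152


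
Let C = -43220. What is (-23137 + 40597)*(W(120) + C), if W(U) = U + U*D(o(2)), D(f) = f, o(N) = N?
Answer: -748335600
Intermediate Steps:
W(U) = 3*U (W(U) = U + U*2 = U + 2*U = 3*U)
(-23137 + 40597)*(W(120) + C) = (-23137 + 40597)*(3*120 - 43220) = 17460*(360 - 43220) = 17460*(-42860) = -748335600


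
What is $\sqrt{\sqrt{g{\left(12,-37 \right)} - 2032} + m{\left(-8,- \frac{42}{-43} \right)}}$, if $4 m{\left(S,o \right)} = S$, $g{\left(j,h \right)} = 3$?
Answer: $\sqrt{-2 + i \sqrt{2029}} \approx 4.6416 + 4.8523 i$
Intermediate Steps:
$m{\left(S,o \right)} = \frac{S}{4}$
$\sqrt{\sqrt{g{\left(12,-37 \right)} - 2032} + m{\left(-8,- \frac{42}{-43} \right)}} = \sqrt{\sqrt{3 - 2032} + \frac{1}{4} \left(-8\right)} = \sqrt{\sqrt{-2029} - 2} = \sqrt{i \sqrt{2029} - 2} = \sqrt{-2 + i \sqrt{2029}}$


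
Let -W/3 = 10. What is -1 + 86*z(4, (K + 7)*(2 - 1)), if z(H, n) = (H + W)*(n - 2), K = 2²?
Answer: -20125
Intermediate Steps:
K = 4
W = -30 (W = -3*10 = -30)
z(H, n) = (-30 + H)*(-2 + n) (z(H, n) = (H - 30)*(n - 2) = (-30 + H)*(-2 + n))
-1 + 86*z(4, (K + 7)*(2 - 1)) = -1 + 86*(60 - 30*(4 + 7)*(2 - 1) - 2*4 + 4*((4 + 7)*(2 - 1))) = -1 + 86*(60 - 330 - 8 + 4*(11*1)) = -1 + 86*(60 - 30*11 - 8 + 4*11) = -1 + 86*(60 - 330 - 8 + 44) = -1 + 86*(-234) = -1 - 20124 = -20125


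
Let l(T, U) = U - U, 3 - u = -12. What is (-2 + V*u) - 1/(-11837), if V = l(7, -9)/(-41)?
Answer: -23673/11837 ≈ -1.9999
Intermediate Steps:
u = 15 (u = 3 - 1*(-12) = 3 + 12 = 15)
l(T, U) = 0
V = 0 (V = 0/(-41) = 0*(-1/41) = 0)
(-2 + V*u) - 1/(-11837) = (-2 + 0*15) - 1/(-11837) = (-2 + 0) - 1*(-1/11837) = -2 + 1/11837 = -23673/11837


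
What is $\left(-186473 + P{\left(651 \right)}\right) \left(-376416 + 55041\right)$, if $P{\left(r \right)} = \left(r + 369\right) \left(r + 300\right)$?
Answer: $-251812417125$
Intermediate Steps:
$P{\left(r \right)} = \left(300 + r\right) \left(369 + r\right)$ ($P{\left(r \right)} = \left(369 + r\right) \left(300 + r\right) = \left(300 + r\right) \left(369 + r\right)$)
$\left(-186473 + P{\left(651 \right)}\right) \left(-376416 + 55041\right) = \left(-186473 + \left(110700 + 651^{2} + 669 \cdot 651\right)\right) \left(-376416 + 55041\right) = \left(-186473 + \left(110700 + 423801 + 435519\right)\right) \left(-321375\right) = \left(-186473 + 970020\right) \left(-321375\right) = 783547 \left(-321375\right) = -251812417125$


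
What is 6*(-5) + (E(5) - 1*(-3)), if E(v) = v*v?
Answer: -2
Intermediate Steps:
E(v) = v**2
6*(-5) + (E(5) - 1*(-3)) = 6*(-5) + (5**2 - 1*(-3)) = -30 + (25 + 3) = -30 + 28 = -2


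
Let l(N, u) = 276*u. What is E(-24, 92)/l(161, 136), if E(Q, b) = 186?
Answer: 31/6256 ≈ 0.0049552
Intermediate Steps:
E(-24, 92)/l(161, 136) = 186/((276*136)) = 186/37536 = 186*(1/37536) = 31/6256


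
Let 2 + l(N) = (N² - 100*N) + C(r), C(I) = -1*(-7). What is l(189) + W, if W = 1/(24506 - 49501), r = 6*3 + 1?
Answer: 420565869/24995 ≈ 16826.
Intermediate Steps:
r = 19 (r = 18 + 1 = 19)
C(I) = 7
l(N) = 5 + N² - 100*N (l(N) = -2 + ((N² - 100*N) + 7) = -2 + (7 + N² - 100*N) = 5 + N² - 100*N)
W = -1/24995 (W = 1/(-24995) = -1/24995 ≈ -4.0008e-5)
l(189) + W = (5 + 189² - 100*189) - 1/24995 = (5 + 35721 - 18900) - 1/24995 = 16826 - 1/24995 = 420565869/24995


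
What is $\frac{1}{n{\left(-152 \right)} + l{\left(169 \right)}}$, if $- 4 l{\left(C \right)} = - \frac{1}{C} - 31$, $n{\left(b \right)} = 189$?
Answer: $\frac{169}{33251} \approx 0.0050826$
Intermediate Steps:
$l{\left(C \right)} = \frac{31}{4} + \frac{1}{4 C}$ ($l{\left(C \right)} = - \frac{- \frac{1}{C} - 31}{4} = - \frac{-31 - \frac{1}{C}}{4} = \frac{31}{4} + \frac{1}{4 C}$)
$\frac{1}{n{\left(-152 \right)} + l{\left(169 \right)}} = \frac{1}{189 + \frac{1 + 31 \cdot 169}{4 \cdot 169}} = \frac{1}{189 + \frac{1}{4} \cdot \frac{1}{169} \left(1 + 5239\right)} = \frac{1}{189 + \frac{1}{4} \cdot \frac{1}{169} \cdot 5240} = \frac{1}{189 + \frac{1310}{169}} = \frac{1}{\frac{33251}{169}} = \frac{169}{33251}$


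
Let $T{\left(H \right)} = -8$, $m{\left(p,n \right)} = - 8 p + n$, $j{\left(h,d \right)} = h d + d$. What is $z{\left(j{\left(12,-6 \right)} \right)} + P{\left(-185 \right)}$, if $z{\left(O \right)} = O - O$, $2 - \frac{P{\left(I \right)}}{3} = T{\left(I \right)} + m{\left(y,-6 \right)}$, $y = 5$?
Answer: $168$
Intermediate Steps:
$j{\left(h,d \right)} = d + d h$ ($j{\left(h,d \right)} = d h + d = d + d h$)
$m{\left(p,n \right)} = n - 8 p$
$P{\left(I \right)} = 168$ ($P{\left(I \right)} = 6 - 3 \left(-8 - 46\right) = 6 - -162 = 6 + 162 = 168$)
$z{\left(O \right)} = 0$
$z{\left(j{\left(12,-6 \right)} \right)} + P{\left(-185 \right)} = 0 + 168 = 168$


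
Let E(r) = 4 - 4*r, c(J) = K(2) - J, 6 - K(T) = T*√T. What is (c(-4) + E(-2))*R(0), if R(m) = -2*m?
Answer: 0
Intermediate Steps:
K(T) = 6 - T^(3/2) (K(T) = 6 - T*√T = 6 - T^(3/2))
c(J) = 6 - J - 2*√2 (c(J) = (6 - 2^(3/2)) - J = (6 - 2*√2) - J = 6 - J - 2*√2)
(c(-4) + E(-2))*R(0) = ((6 - 1*(-4) - 2*√2) + (4 - 4*(-2)))*(-2*0) = ((6 + 4 - 2*√2) + (4 + 8))*0 = ((10 - 2*√2) + 12)*0 = (22 - 2*√2)*0 = 0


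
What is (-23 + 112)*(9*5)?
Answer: 4005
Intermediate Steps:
(-23 + 112)*(9*5) = 89*45 = 4005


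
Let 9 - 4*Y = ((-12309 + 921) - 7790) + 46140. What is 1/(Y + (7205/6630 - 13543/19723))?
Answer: -52305396/352425908947 ≈ -0.00014842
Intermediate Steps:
Y = -26953/4 (Y = 9/4 - (((-12309 + 921) - 7790) + 46140)/4 = 9/4 - ((-11388 - 7790) + 46140)/4 = 9/4 - (-19178 + 46140)/4 = 9/4 - ¼*26962 = 9/4 - 13481/2 = -26953/4 ≈ -6738.3)
1/(Y + (7205/6630 - 13543/19723)) = 1/(-26953/4 + (7205/6630 - 13543/19723)) = 1/(-26953/4 + (7205*(1/6630) - 13543*1/19723)) = 1/(-26953/4 + (1441/1326 - 13543/19723)) = 1/(-26953/4 + 10462825/26152698) = 1/(-352425908947/52305396) = -52305396/352425908947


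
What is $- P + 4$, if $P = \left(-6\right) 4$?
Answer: $28$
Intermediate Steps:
$P = -24$
$- P + 4 = \left(-1\right) \left(-24\right) + 4 = 24 + 4 = 28$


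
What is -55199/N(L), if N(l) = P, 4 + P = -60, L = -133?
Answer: 55199/64 ≈ 862.48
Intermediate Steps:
P = -64 (P = -4 - 60 = -64)
N(l) = -64
-55199/N(L) = -55199/(-64) = -55199*(-1/64) = 55199/64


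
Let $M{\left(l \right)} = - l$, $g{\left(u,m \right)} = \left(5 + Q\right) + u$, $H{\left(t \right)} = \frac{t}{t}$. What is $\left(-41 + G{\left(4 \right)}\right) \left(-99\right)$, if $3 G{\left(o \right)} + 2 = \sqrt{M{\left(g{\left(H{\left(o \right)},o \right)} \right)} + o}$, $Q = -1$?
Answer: $4125 - 33 i \approx 4125.0 - 33.0 i$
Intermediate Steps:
$H{\left(t \right)} = 1$
$g{\left(u,m \right)} = 4 + u$ ($g{\left(u,m \right)} = \left(5 - 1\right) + u = 4 + u$)
$G{\left(o \right)} = - \frac{2}{3} + \frac{\sqrt{-5 + o}}{3}$ ($G{\left(o \right)} = - \frac{2}{3} + \frac{\sqrt{- (4 + 1) + o}}{3} = - \frac{2}{3} + \frac{\sqrt{\left(-1\right) 5 + o}}{3} = - \frac{2}{3} + \frac{\sqrt{-5 + o}}{3}$)
$\left(-41 + G{\left(4 \right)}\right) \left(-99\right) = \left(-41 - \left(\frac{2}{3} - \frac{\sqrt{-5 + 4}}{3}\right)\right) \left(-99\right) = \left(-41 - \left(\frac{2}{3} - \frac{\sqrt{-1}}{3}\right)\right) \left(-99\right) = \left(-41 - \left(\frac{2}{3} - \frac{i}{3}\right)\right) \left(-99\right) = \left(- \frac{125}{3} + \frac{i}{3}\right) \left(-99\right) = 4125 - 33 i$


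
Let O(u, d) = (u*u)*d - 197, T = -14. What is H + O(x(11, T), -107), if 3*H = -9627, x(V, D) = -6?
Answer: -7258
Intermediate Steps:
H = -3209 (H = (⅓)*(-9627) = -3209)
O(u, d) = -197 + d*u² (O(u, d) = u²*d - 197 = d*u² - 197 = -197 + d*u²)
H + O(x(11, T), -107) = -3209 + (-197 - 107*(-6)²) = -3209 + (-197 - 107*36) = -3209 + (-197 - 3852) = -3209 - 4049 = -7258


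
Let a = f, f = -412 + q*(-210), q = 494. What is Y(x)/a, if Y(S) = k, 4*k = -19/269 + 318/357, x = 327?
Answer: -26253/13336038688 ≈ -1.9686e-6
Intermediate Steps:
f = -104152 (f = -412 + 494*(-210) = -412 - 103740 = -104152)
a = -104152
k = 26253/128044 (k = (-19/269 + 318/357)/4 = (-19*1/269 + 318*(1/357))/4 = (-19/269 + 106/119)/4 = (¼)*(26253/32011) = 26253/128044 ≈ 0.20503)
Y(S) = 26253/128044
Y(x)/a = (26253/128044)/(-104152) = (26253/128044)*(-1/104152) = -26253/13336038688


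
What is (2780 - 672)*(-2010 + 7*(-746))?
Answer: -15245056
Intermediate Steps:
(2780 - 672)*(-2010 + 7*(-746)) = 2108*(-2010 - 5222) = 2108*(-7232) = -15245056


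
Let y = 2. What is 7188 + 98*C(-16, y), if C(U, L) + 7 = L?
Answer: 6698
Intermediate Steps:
C(U, L) = -7 + L
7188 + 98*C(-16, y) = 7188 + 98*(-7 + 2) = 7188 + 98*(-5) = 7188 - 490 = 6698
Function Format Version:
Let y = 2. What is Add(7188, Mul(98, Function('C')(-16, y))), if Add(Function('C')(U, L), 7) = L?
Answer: 6698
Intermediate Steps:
Function('C')(U, L) = Add(-7, L)
Add(7188, Mul(98, Function('C')(-16, y))) = Add(7188, Mul(98, Add(-7, 2))) = Add(7188, Mul(98, -5)) = Add(7188, -490) = 6698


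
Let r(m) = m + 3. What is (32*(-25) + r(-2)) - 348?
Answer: -1147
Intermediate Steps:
r(m) = 3 + m
(32*(-25) + r(-2)) - 348 = (32*(-25) + (3 - 2)) - 348 = (-800 + 1) - 348 = -799 - 348 = -1147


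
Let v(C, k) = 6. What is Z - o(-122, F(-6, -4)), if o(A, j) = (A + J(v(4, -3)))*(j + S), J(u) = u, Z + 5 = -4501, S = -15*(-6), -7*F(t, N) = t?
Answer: 42234/7 ≈ 6033.4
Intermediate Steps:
F(t, N) = -t/7
S = 90
Z = -4506 (Z = -5 - 4501 = -4506)
o(A, j) = (6 + A)*(90 + j) (o(A, j) = (A + 6)*(j + 90) = (6 + A)*(90 + j))
Z - o(-122, F(-6, -4)) = -4506 - (540 + 6*(-⅐*(-6)) + 90*(-122) - (-122)*(-6)/7) = -4506 - (540 + 6*(6/7) - 10980 - 122*6/7) = -4506 - (540 + 36/7 - 10980 - 732/7) = -4506 - 1*(-73776/7) = -4506 + 73776/7 = 42234/7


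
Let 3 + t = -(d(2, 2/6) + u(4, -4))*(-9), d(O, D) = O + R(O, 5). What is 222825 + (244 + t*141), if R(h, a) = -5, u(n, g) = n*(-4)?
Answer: 198535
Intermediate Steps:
u(n, g) = -4*n
d(O, D) = -5 + O (d(O, D) = O - 5 = -5 + O)
t = -174 (t = -3 - ((-5 + 2) - 4*4)*(-9) = -3 - (-3 - 16)*(-9) = -3 - (-19)*(-9) = -3 - 1*171 = -3 - 171 = -174)
222825 + (244 + t*141) = 222825 + (244 - 174*141) = 222825 + (244 - 24534) = 222825 - 24290 = 198535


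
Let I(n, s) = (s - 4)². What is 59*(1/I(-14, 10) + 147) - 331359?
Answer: -11616637/36 ≈ -3.2268e+5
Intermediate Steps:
I(n, s) = (-4 + s)²
59*(1/I(-14, 10) + 147) - 331359 = 59*(1/((-4 + 10)²) + 147) - 331359 = 59*(1/(6²) + 147) - 331359 = 59*(1/36 + 147) - 331359 = 59*(5293/36) - 331359 = 312287/36 - 331359 = -11616637/36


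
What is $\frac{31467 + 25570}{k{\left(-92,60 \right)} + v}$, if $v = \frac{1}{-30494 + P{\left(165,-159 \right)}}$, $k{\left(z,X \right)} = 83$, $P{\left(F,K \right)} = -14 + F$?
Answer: $\frac{1730673691}{2518468} \approx 687.19$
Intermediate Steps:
$v = - \frac{1}{30343}$ ($v = \frac{1}{-30494 + \left(-14 + 165\right)} = \frac{1}{-30494 + 151} = \frac{1}{-30343} = - \frac{1}{30343} \approx -3.2957 \cdot 10^{-5}$)
$\frac{31467 + 25570}{k{\left(-92,60 \right)} + v} = \frac{31467 + 25570}{83 - \frac{1}{30343}} = \frac{57037}{\frac{2518468}{30343}} = 57037 \cdot \frac{30343}{2518468} = \frac{1730673691}{2518468}$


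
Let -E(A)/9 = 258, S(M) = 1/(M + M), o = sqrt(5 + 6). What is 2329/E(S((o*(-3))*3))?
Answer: -2329/2322 ≈ -1.0030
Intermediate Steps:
o = sqrt(11) ≈ 3.3166
S(M) = 1/(2*M)
E(A) = -2322 (E(A) = -9*258 = -2322)
2329/E(S((o*(-3))*3)) = 2329/(-2322) = 2329*(-1/2322) = -2329/2322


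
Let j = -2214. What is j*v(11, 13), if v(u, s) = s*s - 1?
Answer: -371952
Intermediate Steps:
v(u, s) = -1 + s**2 (v(u, s) = s**2 - 1 = -1 + s**2)
j*v(11, 13) = -2214*(-1 + 13**2) = -2214*(-1 + 169) = -2214*168 = -371952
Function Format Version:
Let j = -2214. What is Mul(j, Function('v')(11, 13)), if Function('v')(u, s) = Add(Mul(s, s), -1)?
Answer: -371952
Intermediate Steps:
Function('v')(u, s) = Add(-1, Pow(s, 2)) (Function('v')(u, s) = Add(Pow(s, 2), -1) = Add(-1, Pow(s, 2)))
Mul(j, Function('v')(11, 13)) = Mul(-2214, Add(-1, Pow(13, 2))) = Mul(-2214, Add(-1, 169)) = Mul(-2214, 168) = -371952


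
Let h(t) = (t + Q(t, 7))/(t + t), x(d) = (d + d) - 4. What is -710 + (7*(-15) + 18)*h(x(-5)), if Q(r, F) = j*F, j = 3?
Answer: -2753/4 ≈ -688.25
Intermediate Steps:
Q(r, F) = 3*F
x(d) = -4 + 2*d (x(d) = 2*d - 4 = -4 + 2*d)
h(t) = (21 + t)/(2*t) (h(t) = (t + 3*7)/(t + t) = (t + 21)/((2*t)) = (21 + t)*(1/(2*t)) = (21 + t)/(2*t))
-710 + (7*(-15) + 18)*h(x(-5)) = -710 + (7*(-15) + 18)*((21 + (-4 + 2*(-5)))/(2*(-4 + 2*(-5)))) = -710 + (-105 + 18)*((21 + (-4 - 10))/(2*(-4 - 10))) = -710 - 87*(21 - 14)/(2*(-14)) = -710 - 87*(-1)*7/(2*14) = -710 - 87*(-1/4) = -710 + 87/4 = -2753/4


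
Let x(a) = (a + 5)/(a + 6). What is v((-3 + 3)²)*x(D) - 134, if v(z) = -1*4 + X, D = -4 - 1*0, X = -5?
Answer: -277/2 ≈ -138.50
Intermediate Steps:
D = -4 (D = -4 + 0 = -4)
x(a) = (5 + a)/(6 + a)
v(z) = -9 (v(z) = -1*4 - 5 = -4 - 5 = -9)
v((-3 + 3)²)*x(D) - 134 = -9*(5 - 4)/(6 - 4) - 134 = -9/2 - 134 = -277/2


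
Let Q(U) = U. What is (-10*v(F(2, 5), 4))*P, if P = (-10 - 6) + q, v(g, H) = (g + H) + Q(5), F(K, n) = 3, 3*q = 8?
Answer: 1600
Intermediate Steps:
q = 8/3 (q = (⅓)*8 = 8/3 ≈ 2.6667)
v(g, H) = 5 + H + g (v(g, H) = (g + H) + 5 = (H + g) + 5 = 5 + H + g)
P = -40/3 (P = (-10 - 6) + 8/3 = -16 + 8/3 = -40/3 ≈ -13.333)
(-10*v(F(2, 5), 4))*P = -10*(5 + 4 + 3)*(-40/3) = -10*12*(-40/3) = -120*(-40/3) = 1600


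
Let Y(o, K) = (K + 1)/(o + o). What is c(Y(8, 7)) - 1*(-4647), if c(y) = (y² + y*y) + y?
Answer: 4648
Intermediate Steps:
Y(o, K) = (1 + K)/(2*o) (Y(o, K) = (1 + K)/((2*o)) = (1 + K)*(1/(2*o)) = (1 + K)/(2*o))
c(y) = y + 2*y² (c(y) = (y² + y²) + y = 2*y² + y = y + 2*y²)
c(Y(8, 7)) - 1*(-4647) = ((½)*(1 + 7)/8)*(1 + 2*((½)*(1 + 7)/8)) - 1*(-4647) = ((½)*(⅛)*8)*(1 + 2*((½)*(⅛)*8)) + 4647 = (1 + 2*(½))/2 + 4647 = (1 + 1)/2 + 4647 = (½)*2 + 4647 = 1 + 4647 = 4648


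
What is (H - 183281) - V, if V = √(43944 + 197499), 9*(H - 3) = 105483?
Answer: -514673/3 - 3*√26827 ≈ -1.7205e+5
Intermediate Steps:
H = 35170/3 (H = 3 + (⅑)*105483 = 3 + 35161/3 = 35170/3 ≈ 11723.)
V = 3*√26827 (V = √241443 = 3*√26827 ≈ 491.37)
(H - 183281) - V = (35170/3 - 183281) - 3*√26827 = -514673/3 - 3*√26827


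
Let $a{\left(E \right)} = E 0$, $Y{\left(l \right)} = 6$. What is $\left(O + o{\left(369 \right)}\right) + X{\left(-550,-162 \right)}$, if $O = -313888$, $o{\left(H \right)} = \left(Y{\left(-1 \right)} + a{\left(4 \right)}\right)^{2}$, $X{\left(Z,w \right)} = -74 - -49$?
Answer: $-313877$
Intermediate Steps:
$X{\left(Z,w \right)} = -25$ ($X{\left(Z,w \right)} = -74 + 49 = -25$)
$a{\left(E \right)} = 0$
$o{\left(H \right)} = 36$ ($o{\left(H \right)} = \left(6 + 0\right)^{2} = 6^{2} = 36$)
$\left(O + o{\left(369 \right)}\right) + X{\left(-550,-162 \right)} = \left(-313888 + 36\right) - 25 = -313852 - 25 = -313877$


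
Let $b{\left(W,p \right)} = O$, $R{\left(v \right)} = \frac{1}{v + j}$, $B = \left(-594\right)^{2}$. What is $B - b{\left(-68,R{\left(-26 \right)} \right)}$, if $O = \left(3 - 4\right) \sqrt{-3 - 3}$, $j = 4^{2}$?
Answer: $352836 + i \sqrt{6} \approx 3.5284 \cdot 10^{5} + 2.4495 i$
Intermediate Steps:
$B = 352836$
$j = 16$
$R{\left(v \right)} = \frac{1}{16 + v}$ ($R{\left(v \right)} = \frac{1}{v + 16} = \frac{1}{16 + v}$)
$O = - i \sqrt{6}$ ($O = - \sqrt{-6} = - i \sqrt{6} \approx - 2.4495 i$)
$b{\left(W,p \right)} = - i \sqrt{6}$
$B - b{\left(-68,R{\left(-26 \right)} \right)} = 352836 - - i \sqrt{6} = 352836 + i \sqrt{6}$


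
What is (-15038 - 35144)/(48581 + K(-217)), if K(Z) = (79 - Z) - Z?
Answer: -25091/24547 ≈ -1.0222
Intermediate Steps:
K(Z) = 79 - 2*Z
(-15038 - 35144)/(48581 + K(-217)) = (-15038 - 35144)/(48581 + (79 - 2*(-217))) = -50182/(48581 + (79 + 434)) = -50182/(48581 + 513) = -50182/49094 = -50182*1/49094 = -25091/24547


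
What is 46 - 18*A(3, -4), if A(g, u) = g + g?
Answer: -62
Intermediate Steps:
A(g, u) = 2*g
46 - 18*A(3, -4) = 46 - 36*3 = 46 - 18*6 = 46 - 108 = -62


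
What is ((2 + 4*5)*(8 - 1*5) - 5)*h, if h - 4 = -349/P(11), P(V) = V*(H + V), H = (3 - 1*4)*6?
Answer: -7869/55 ≈ -143.07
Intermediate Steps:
H = -6 (H = (3 - 4)*6 = -1*6 = -6)
P(V) = V*(-6 + V)
h = -129/55 (h = 4 - 349*1/(11*(-6 + 11)) = 4 - 349/(11*5) = 4 - 349/55 = -129/55 ≈ -2.3455)
((2 + 4*5)*(8 - 1*5) - 5)*h = ((2 + 4*5)*(8 - 1*5) - 5)*(-129/55) = ((2 + 20)*(8 - 5) - 5)*(-129/55) = (22*3 - 5)*(-129/55) = (66 - 5)*(-129/55) = 61*(-129/55) = -7869/55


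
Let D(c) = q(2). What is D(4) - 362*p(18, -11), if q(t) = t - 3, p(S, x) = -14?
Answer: 5067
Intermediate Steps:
q(t) = -3 + t
D(c) = -1 (D(c) = -3 + 2 = -1)
D(4) - 362*p(18, -11) = -1 - 362*(-14) = -1 + 5068 = 5067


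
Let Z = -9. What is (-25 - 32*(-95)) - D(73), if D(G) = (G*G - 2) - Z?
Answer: -2321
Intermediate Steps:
D(G) = 7 + G² (D(G) = (G*G - 2) - 1*(-9) = (G² - 2) + 9 = (-2 + G²) + 9 = 7 + G²)
(-25 - 32*(-95)) - D(73) = (-25 - 32*(-95)) - (7 + 73²) = (-25 + 3040) - (7 + 5329) = 3015 - 1*5336 = 3015 - 5336 = -2321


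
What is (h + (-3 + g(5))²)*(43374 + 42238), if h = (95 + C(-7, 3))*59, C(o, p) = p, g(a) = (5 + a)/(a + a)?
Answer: 495351032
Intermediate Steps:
g(a) = (5 + a)/(2*a) (g(a) = (5 + a)/((2*a)) = (5 + a)*(1/(2*a)) = (5 + a)/(2*a))
h = 5782 (h = (95 + 3)*59 = 98*59 = 5782)
(h + (-3 + g(5))²)*(43374 + 42238) = (5782 + (-3 + (½)*(5 + 5)/5)²)*(43374 + 42238) = (5782 + (-3 + (½)*(⅕)*10)²)*85612 = (5782 + (-3 + 1)²)*85612 = (5782 + (-2)²)*85612 = (5782 + 4)*85612 = 5786*85612 = 495351032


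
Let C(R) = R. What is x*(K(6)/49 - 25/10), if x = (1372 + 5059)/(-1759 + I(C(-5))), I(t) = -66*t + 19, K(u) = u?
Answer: 1498423/138180 ≈ 10.844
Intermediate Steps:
I(t) = 19 - 66*t
x = -6431/1410 (x = (1372 + 5059)/(-1759 + (19 - 66*(-5))) = 6431/(-1759 + (19 + 330)) = 6431/(-1759 + 349) = 6431/(-1410) = 6431*(-1/1410) = -6431/1410 ≈ -4.5610)
x*(K(6)/49 - 25/10) = -6431*(6/49 - 25/10)/1410 = -6431*(6*(1/49) - 25*⅒)/1410 = -6431*(6/49 - 5/2)/1410 = -6431/1410*(-233/98) = 1498423/138180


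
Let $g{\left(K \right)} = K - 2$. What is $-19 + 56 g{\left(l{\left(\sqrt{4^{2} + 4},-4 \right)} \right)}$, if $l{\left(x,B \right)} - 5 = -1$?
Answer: $93$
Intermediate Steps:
$l{\left(x,B \right)} = 4$ ($l{\left(x,B \right)} = 5 - 1 = 4$)
$g{\left(K \right)} = -2 + K$ ($g{\left(K \right)} = K - 2 = -2 + K$)
$-19 + 56 g{\left(l{\left(\sqrt{4^{2} + 4},-4 \right)} \right)} = -19 + 56 \left(-2 + 4\right) = -19 + 56 \cdot 2 = -19 + 112 = 93$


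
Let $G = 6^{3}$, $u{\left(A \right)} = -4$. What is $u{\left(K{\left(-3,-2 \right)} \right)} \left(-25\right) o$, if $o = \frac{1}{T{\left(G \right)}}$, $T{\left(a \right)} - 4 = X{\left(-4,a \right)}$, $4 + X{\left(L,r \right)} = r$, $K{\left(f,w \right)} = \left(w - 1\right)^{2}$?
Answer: $\frac{25}{54} \approx 0.46296$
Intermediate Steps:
$K{\left(f,w \right)} = \left(-1 + w\right)^{2}$
$X{\left(L,r \right)} = -4 + r$
$G = 216$
$T{\left(a \right)} = a$ ($T{\left(a \right)} = 4 + \left(-4 + a\right) = a$)
$o = \frac{1}{216} \approx 0.0046296$
$u{\left(K{\left(-3,-2 \right)} \right)} \left(-25\right) o = \left(-4\right) \left(-25\right) \frac{1}{216} = 100 \cdot \frac{1}{216} = \frac{25}{54}$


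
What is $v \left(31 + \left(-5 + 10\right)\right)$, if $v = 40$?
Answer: $1440$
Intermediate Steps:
$v \left(31 + \left(-5 + 10\right)\right) = 40 \left(31 + \left(-5 + 10\right)\right) = 40 \left(31 + 5\right) = 40 \cdot 36 = 1440$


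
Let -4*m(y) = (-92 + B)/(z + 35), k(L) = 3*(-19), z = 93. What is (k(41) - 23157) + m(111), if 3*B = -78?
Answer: -5942725/256 ≈ -23214.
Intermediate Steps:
B = -26 (B = (1/3)*(-78) = -26)
k(L) = -57
m(y) = 59/256 (m(y) = -(-92 - 26)/(4*(93 + 35)) = -(-59)/(2*128) = -1/4*(-59/64) = 59/256)
(k(41) - 23157) + m(111) = (-57 - 23157) + 59/256 = -23214 + 59/256 = -5942725/256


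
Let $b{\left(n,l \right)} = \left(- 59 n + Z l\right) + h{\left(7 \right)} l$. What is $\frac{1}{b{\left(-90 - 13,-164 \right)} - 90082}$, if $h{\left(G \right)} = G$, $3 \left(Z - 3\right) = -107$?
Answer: $- \frac{3}{239387} \approx -1.2532 \cdot 10^{-5}$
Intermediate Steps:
$Z = - \frac{98}{3}$ ($Z = 3 + \frac{1}{3} \left(-107\right) = 3 - \frac{107}{3} = - \frac{98}{3} \approx -32.667$)
$b{\left(n,l \right)} = - 59 n - \frac{77 l}{3}$ ($b{\left(n,l \right)} = \left(- 59 n - \frac{98 l}{3}\right) + 7 l = - 59 n - \frac{77 l}{3}$)
$\frac{1}{b{\left(-90 - 13,-164 \right)} - 90082} = \frac{1}{\left(- 59 \left(-90 - 13\right) - - \frac{12628}{3}\right) - 90082} = \frac{1}{\left(\left(-59\right) \left(-103\right) + \frac{12628}{3}\right) - 90082} = \frac{1}{\left(6077 + \frac{12628}{3}\right) - 90082} = \frac{1}{\frac{30859}{3} - 90082} = \frac{1}{- \frac{239387}{3}} = - \frac{3}{239387}$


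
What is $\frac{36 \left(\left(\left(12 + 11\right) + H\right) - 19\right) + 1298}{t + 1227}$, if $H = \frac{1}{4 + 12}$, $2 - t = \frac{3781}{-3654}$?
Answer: $\frac{10554579}{8989094} \approx 1.1742$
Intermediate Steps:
$t = \frac{11089}{3654}$ ($t = 2 - \frac{3781}{-3654} = 2 - 3781 \left(- \frac{1}{3654}\right) = 2 - - \frac{3781}{3654} = 2 + \frac{3781}{3654} = \frac{11089}{3654} \approx 3.0348$)
$H = \frac{1}{16} \approx 0.0625$
$\frac{36 \left(\left(\left(12 + 11\right) + H\right) - 19\right) + 1298}{t + 1227} = \frac{36 \left(\left(\left(12 + 11\right) + \frac{1}{16}\right) - 19\right) + 1298}{\frac{11089}{3654} + 1227} = \frac{36 \left(\left(23 + \frac{1}{16}\right) - 19\right) + 1298}{\frac{4494547}{3654}} = \left(36 \left(\frac{369}{16} - 19\right) + 1298\right) \frac{3654}{4494547} = \left(36 \cdot \frac{65}{16} + 1298\right) \frac{3654}{4494547} = \left(\frac{585}{4} + 1298\right) \frac{3654}{4494547} = \frac{5777}{4} \cdot \frac{3654}{4494547} = \frac{10554579}{8989094}$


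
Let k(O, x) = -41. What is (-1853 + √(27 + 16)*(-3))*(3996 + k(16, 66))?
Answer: -7328615 - 11865*√43 ≈ -7.4064e+6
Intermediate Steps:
(-1853 + √(27 + 16)*(-3))*(3996 + k(16, 66)) = (-1853 + √(27 + 16)*(-3))*(3996 - 41) = (-1853 + √43*(-3))*3955 = (-1853 - 3*√43)*3955 = -7328615 - 11865*√43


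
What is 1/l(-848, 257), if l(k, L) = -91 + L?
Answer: 1/166 ≈ 0.0060241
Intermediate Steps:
1/l(-848, 257) = 1/(-91 + 257) = 1/166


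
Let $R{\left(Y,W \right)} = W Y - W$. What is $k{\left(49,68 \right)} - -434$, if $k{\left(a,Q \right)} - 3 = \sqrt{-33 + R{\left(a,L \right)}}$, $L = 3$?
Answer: $437 + \sqrt{111} \approx 447.54$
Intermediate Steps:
$R{\left(Y,W \right)} = - W + W Y$
$k{\left(a,Q \right)} = 3 + \sqrt{-36 + 3 a}$ ($k{\left(a,Q \right)} = 3 + \sqrt{-33 + 3 \left(-1 + a\right)} = 3 + \sqrt{-33 + \left(-3 + 3 a\right)} = 3 + \sqrt{-36 + 3 a}$)
$k{\left(49,68 \right)} - -434 = \left(3 + \sqrt{-36 + 3 \cdot 49}\right) - -434 = \left(3 + \sqrt{-36 + 147}\right) + 434 = \left(3 + \sqrt{111}\right) + 434 = 437 + \sqrt{111}$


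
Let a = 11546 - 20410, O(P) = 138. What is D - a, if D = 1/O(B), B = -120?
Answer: 1223233/138 ≈ 8864.0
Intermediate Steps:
D = 1/138 ≈ 0.0072464
a = -8864
D - a = 1/138 - 1*(-8864) = 1/138 + 8864 = 1223233/138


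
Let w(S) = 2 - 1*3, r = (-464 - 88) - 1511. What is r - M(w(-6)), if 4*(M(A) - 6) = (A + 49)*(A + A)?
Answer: -2045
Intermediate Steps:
r = -2063 (r = -552 - 1511 = -2063)
w(S) = -1 (w(S) = 2 - 3 = -1)
M(A) = 6 + A*(49 + A)/2 (M(A) = 6 + ((A + 49)*(A + A))/4 = 6 + ((49 + A)*(2*A))/4 = 6 + (2*A*(49 + A))/4 = 6 + A*(49 + A)/2)
r - M(w(-6)) = -2063 - (6 + (1/2)*(-1)**2 + (49/2)*(-1)) = -2063 - (6 + (1/2)*1 - 49/2) = -2063 - (6 + 1/2 - 49/2) = -2063 - 1*(-18) = -2063 + 18 = -2045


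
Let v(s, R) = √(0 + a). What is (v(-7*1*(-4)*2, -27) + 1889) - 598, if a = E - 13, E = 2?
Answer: 1291 + I*√11 ≈ 1291.0 + 3.3166*I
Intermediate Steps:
a = -11 (a = 2 - 13 = -11)
v(s, R) = I*√11 (v(s, R) = √(0 - 11) = √(-11) = I*√11)
(v(-7*1*(-4)*2, -27) + 1889) - 598 = (I*√11 + 1889) - 598 = (1889 + I*√11) - 598 = 1291 + I*√11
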